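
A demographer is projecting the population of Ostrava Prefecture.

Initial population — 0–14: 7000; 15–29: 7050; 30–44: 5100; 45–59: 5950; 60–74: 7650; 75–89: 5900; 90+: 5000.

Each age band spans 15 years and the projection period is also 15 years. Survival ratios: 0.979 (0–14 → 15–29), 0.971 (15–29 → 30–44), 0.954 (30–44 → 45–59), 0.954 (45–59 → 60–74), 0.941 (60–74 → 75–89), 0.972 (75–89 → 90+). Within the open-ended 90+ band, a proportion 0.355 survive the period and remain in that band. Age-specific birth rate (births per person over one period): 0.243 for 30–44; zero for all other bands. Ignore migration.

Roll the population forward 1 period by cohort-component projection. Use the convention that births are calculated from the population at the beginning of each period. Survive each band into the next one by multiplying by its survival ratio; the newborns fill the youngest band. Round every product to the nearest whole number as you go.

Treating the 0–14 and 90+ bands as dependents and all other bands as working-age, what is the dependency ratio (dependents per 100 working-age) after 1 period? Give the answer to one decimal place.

27.8

Period 1.
Births: 5100 * 0.243 = 1239
15–29: 7000 * 0.979 = 6853
30–44: 7050 * 0.971 = 6846
45–59: 5100 * 0.954 = 4865
60–74: 5950 * 0.954 = 5676
75–89: 7650 * 0.941 = 7199
90+: 5900 * 0.972 + 5000 * 0.355 = 5735 + 1775 = 7510
End of period: [1239, 6853, 6846, 4865, 5676, 7199, 7510]
Dependents (band 0–14 + band 90+) = 1239 + 7510 = 8749; working-age = 31439; ratio = 8749/31439 × 100 = 27.8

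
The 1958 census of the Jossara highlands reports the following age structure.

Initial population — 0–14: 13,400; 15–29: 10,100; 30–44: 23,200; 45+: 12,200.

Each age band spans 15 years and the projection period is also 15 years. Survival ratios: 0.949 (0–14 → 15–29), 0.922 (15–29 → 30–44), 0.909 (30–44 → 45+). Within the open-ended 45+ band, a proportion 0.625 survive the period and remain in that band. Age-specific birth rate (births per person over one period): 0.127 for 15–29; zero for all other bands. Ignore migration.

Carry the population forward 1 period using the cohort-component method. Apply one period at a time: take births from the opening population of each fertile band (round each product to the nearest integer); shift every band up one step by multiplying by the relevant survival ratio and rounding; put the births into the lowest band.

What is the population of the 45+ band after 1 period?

28714

Period 1:
Births: 10100 * 0.127 = 1283
15–29: 13400 * 0.949 = 12717
30–44: 10100 * 0.922 = 9312
45+: 23200 * 0.909 + 12200 * 0.625 = 21089 + 7625 = 28714
End of period: [1283, 12717, 9312, 28714]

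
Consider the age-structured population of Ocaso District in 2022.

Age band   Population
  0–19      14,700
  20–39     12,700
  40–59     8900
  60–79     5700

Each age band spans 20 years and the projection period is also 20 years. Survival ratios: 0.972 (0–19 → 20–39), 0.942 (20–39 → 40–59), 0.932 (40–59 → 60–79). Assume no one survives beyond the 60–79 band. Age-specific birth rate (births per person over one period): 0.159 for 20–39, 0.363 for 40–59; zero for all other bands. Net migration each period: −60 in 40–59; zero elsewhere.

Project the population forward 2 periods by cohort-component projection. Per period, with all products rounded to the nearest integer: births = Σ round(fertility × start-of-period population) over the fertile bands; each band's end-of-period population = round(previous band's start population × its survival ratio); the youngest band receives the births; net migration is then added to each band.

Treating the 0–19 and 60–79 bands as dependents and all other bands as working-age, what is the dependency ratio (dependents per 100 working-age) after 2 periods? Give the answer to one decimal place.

95.6

Period 1:
Births: 12700 * 0.159 = 2019  |  8900 * 0.363 = 3231 → total 5250
20–39: 14700 * 0.972 = 14288
40–59: 12700 * 0.942 = 11963
60–79: 8900 * 0.932 = 8295
Net migration: 40–59 − 60 → 11903
End of period: [5250, 14288, 11903, 8295]
Period 2:
Births: 14288 * 0.159 = 2272  |  11903 * 0.363 = 4321 → total 6593
20–39: 5250 * 0.972 = 5103
40–59: 14288 * 0.942 = 13459
60–79: 11903 * 0.932 = 11094
Net migration: 40–59 − 60 → 13399
End of period: [6593, 5103, 13399, 11094]
Dependents (band 0–19 + band 60–79) = 6593 + 11094 = 17687; working-age = 18502; ratio = 17687/18502 × 100 = 95.6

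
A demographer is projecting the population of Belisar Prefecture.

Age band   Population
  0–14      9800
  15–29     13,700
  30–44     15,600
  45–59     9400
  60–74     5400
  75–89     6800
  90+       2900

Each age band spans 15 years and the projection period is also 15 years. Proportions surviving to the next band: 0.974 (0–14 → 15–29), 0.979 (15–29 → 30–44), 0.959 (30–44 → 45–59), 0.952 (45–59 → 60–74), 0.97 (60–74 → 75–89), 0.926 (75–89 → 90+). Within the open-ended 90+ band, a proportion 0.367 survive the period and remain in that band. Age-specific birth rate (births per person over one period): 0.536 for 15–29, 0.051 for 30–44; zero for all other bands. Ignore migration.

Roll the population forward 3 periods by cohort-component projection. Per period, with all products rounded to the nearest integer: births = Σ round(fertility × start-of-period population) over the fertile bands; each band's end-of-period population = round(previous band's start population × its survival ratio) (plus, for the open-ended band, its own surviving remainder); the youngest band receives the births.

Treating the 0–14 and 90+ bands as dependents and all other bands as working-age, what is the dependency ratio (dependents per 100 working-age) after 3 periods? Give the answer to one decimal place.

(Bands numbered youngest = 1 to oldest = 7.)
[period 1]
Births: 13700 × 0.536 = 7343 ; 15600 × 0.051 = 796 → 8139
Band 2: 9800 × 0.974 = 9545
Band 3: 13700 × 0.979 = 13412
Band 4: 15600 × 0.959 = 14960
Band 5: 9400 × 0.952 = 8949
Band 6: 5400 × 0.97 = 5238
Band 7: 6800 × 0.926 + 2900 × 0.367 = 6297 + 1064 = 7361
End of period: [8139, 9545, 13412, 14960, 8949, 5238, 7361]
[period 2]
Births: 9545 × 0.536 = 5116 ; 13412 × 0.051 = 684 → 5800
Band 2: 8139 × 0.974 = 7927
Band 3: 9545 × 0.979 = 9345
Band 4: 13412 × 0.959 = 12862
Band 5: 14960 × 0.952 = 14242
Band 6: 8949 × 0.97 = 8681
Band 7: 5238 × 0.926 + 7361 × 0.367 = 4850 + 2701 = 7551
End of period: [5800, 7927, 9345, 12862, 14242, 8681, 7551]
[period 3]
Births: 7927 × 0.536 = 4249 ; 9345 × 0.051 = 477 → 4726
Band 2: 5800 × 0.974 = 5649
Band 3: 7927 × 0.979 = 7761
Band 4: 9345 × 0.959 = 8962
Band 5: 12862 × 0.952 = 12245
Band 6: 14242 × 0.97 = 13815
Band 7: 8681 × 0.926 + 7551 × 0.367 = 8039 + 2771 = 10810
End of period: [4726, 5649, 7761, 8962, 12245, 13815, 10810]
Dependents (band 0–14 + band 90+) = 4726 + 10810 = 15536; working-age = 48432; ratio = 15536/48432 × 100 = 32.1

32.1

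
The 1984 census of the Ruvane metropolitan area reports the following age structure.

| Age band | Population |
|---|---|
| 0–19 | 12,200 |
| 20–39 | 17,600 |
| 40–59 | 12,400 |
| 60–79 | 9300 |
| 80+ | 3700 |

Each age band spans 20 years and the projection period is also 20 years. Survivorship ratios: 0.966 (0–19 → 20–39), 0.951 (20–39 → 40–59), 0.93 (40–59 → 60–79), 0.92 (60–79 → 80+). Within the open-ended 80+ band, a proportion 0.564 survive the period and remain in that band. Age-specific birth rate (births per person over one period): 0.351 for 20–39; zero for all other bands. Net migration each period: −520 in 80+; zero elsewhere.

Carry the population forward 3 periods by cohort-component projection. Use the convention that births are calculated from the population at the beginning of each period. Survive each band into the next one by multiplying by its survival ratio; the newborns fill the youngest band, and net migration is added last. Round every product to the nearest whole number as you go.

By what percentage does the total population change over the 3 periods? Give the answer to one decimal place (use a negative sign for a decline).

-18.7

Let group 1 be 0–19 through group 5 = 80+.
— Period 1 —
Births: 17600 × 0.351 = 6178
Group 2: 12200 × 0.966 = 11785
Group 3: 17600 × 0.951 = 16738
Group 4: 12400 × 0.93 = 11532
Group 5: 9300 × 0.92 + 3700 × 0.564 = 8556 + 2087 = 10643
Net migration: Group 5 − 520 → 10123
Giving 6178 / 11785 / 16738 / 11532 / 10123.
— Period 2 —
Births: 11785 × 0.351 = 4137
Group 2: 6178 × 0.966 = 5968
Group 3: 11785 × 0.951 = 11208
Group 4: 16738 × 0.93 = 15566
Group 5: 11532 × 0.92 + 10123 × 0.564 = 10609 + 5709 = 16318
Net migration: Group 5 − 520 → 15798
Giving 4137 / 5968 / 11208 / 15566 / 15798.
— Period 3 —
Births: 5968 × 0.351 = 2095
Group 2: 4137 × 0.966 = 3996
Group 3: 5968 × 0.951 = 5676
Group 4: 11208 × 0.93 = 10423
Group 5: 15566 × 0.92 + 15798 × 0.564 = 14321 + 8910 = 23231
Net migration: Group 5 − 520 → 22711
Giving 2095 / 3996 / 5676 / 10423 / 22711.
Total: 55200 → 44901; change = -10299; percentage change = -18.7%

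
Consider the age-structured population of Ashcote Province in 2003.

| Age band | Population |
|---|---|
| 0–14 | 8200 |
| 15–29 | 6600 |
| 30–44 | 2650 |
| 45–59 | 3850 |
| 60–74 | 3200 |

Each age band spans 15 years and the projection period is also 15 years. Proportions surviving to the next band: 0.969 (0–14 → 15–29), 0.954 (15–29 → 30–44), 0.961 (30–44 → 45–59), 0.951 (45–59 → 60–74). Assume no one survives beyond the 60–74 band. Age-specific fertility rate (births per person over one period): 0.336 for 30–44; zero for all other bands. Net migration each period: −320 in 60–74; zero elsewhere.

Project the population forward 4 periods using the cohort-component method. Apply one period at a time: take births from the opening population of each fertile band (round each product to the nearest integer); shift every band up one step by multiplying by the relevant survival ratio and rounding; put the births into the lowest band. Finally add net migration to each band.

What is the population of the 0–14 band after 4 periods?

(Groups numbered youngest = 1 to oldest = 5.)
Period 1:
Births: 2650 * 0.336 = 890
Group 2: 8200 * 0.969 = 7946
Group 3: 6600 * 0.954 = 6296
Group 4: 2650 * 0.961 = 2547
Group 5: 3850 * 0.951 = 3661
Net migration: Group 5 − 320 → 3341
Giving 890 / 7946 / 6296 / 2547 / 3341.
Period 2:
Births: 6296 * 0.336 = 2115
Group 2: 890 * 0.969 = 862
Group 3: 7946 * 0.954 = 7580
Group 4: 6296 * 0.961 = 6050
Group 5: 2547 * 0.951 = 2422
Net migration: Group 5 − 320 → 2102
Giving 2115 / 862 / 7580 / 6050 / 2102.
Period 3:
Births: 7580 * 0.336 = 2547
Group 2: 2115 * 0.969 = 2049
Group 3: 862 * 0.954 = 822
Group 4: 7580 * 0.961 = 7284
Group 5: 6050 * 0.951 = 5754
Net migration: Group 5 − 320 → 5434
Giving 2547 / 2049 / 822 / 7284 / 5434.
Period 4:
Births: 822 * 0.336 = 276
Group 2: 2547 * 0.969 = 2468
Group 3: 2049 * 0.954 = 1955
Group 4: 822 * 0.961 = 790
Group 5: 7284 * 0.951 = 6927
Net migration: Group 5 − 320 → 6607
Giving 276 / 2468 / 1955 / 790 / 6607.

276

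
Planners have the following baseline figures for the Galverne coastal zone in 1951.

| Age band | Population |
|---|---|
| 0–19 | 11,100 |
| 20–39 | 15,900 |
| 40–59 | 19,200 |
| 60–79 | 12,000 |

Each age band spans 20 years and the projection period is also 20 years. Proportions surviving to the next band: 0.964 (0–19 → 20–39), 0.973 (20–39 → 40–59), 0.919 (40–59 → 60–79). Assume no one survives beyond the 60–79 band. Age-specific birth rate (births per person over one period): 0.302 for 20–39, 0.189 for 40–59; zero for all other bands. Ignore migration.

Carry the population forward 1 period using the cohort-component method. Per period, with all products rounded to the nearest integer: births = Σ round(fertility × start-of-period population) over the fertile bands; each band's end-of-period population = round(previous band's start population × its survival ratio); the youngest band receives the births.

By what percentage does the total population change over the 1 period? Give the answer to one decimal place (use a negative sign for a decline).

-10.2

Let group 1 be 0–19 through group 4 = 60–79.
[period 1]
Births: 15900 × 0.302 = 4802  |  19200 × 0.189 = 3629 → total 8431
Group 2: 11100 × 0.964 = 10700
Group 3: 15900 × 0.973 = 15471
Group 4: 19200 × 0.919 = 17645
Population now: 0–19=8431, 20–39=10700, 40–59=15471, 60–79=17645
Total: 58200 → 52247; change = -5953; percentage change = -10.2%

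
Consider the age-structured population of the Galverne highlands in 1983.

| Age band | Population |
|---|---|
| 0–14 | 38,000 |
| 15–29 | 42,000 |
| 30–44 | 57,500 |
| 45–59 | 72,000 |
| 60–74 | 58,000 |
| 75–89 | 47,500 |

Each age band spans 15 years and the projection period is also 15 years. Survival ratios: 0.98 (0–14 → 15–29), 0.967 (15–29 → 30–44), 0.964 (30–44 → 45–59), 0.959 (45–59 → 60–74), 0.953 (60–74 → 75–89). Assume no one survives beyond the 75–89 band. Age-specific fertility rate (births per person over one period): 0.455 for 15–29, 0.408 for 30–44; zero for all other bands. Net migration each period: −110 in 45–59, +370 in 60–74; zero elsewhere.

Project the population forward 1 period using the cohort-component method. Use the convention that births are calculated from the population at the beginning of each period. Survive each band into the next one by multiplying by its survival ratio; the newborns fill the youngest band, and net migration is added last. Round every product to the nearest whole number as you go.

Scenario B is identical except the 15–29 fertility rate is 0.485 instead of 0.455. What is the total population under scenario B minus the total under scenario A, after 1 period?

1260

Call the groups 1 to 6, youngest first.
Period 1.
Births: 42000 * 0.455 = 19110  |  57500 * 0.408 = 23460 → total 42570
Group 2: 38000 * 0.98 = 37240
Group 3: 42000 * 0.967 = 40614
Group 4: 57500 * 0.964 = 55430
Group 5: 72000 * 0.959 = 69048
Group 6: 58000 * 0.953 = 55274
Net migration: Group 4 − 110 → 55320; Group 5 + 370 → 69418
Giving 42570 / 37240 / 40614 / 55320 / 69418 / 55274.
Scenario A total after 1 period: 300436
Scenario B projection —
Period 1.
Births: 42000 * 0.485 = 20370  |  57500 * 0.408 = 23460 → total 43830
Group 2: 38000 * 0.98 = 37240
Group 3: 42000 * 0.967 = 40614
Group 4: 57500 * 0.964 = 55430
Group 5: 72000 * 0.959 = 69048
Group 6: 58000 * 0.953 = 55274
Net migration: Group 4 − 110 → 55320; Group 5 + 370 → 69418
Giving 43830 / 37240 / 40614 / 55320 / 69418 / 55274.
Scenario B total after 1 period: 301696
Difference B − A = 301696 − 300436 = 1260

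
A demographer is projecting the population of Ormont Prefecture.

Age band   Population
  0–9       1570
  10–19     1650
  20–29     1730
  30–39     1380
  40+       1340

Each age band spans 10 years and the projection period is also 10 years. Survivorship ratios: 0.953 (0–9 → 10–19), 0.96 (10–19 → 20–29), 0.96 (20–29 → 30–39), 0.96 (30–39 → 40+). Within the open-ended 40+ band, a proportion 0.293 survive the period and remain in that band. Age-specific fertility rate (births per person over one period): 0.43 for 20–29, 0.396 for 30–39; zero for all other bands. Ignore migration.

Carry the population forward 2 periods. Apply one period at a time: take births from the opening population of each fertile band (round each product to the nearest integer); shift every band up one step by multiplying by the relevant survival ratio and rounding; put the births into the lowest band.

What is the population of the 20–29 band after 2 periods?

1436

Period 1.
Births: 1730 * 0.43 = 744, 1380 * 0.396 = 546 — total 1290
10–19: 1570 * 0.953 = 1496
20–29: 1650 * 0.96 = 1584
30–39: 1730 * 0.96 = 1661
40+: 1380 * 0.96 + 1340 * 0.293 = 1325 + 393 = 1718
End of period: [1290, 1496, 1584, 1661, 1718]
Period 2.
Births: 1584 * 0.43 = 681, 1661 * 0.396 = 658 — total 1339
10–19: 1290 * 0.953 = 1229
20–29: 1496 * 0.96 = 1436
30–39: 1584 * 0.96 = 1521
40+: 1661 * 0.96 + 1718 * 0.293 = 1595 + 503 = 2098
End of period: [1339, 1229, 1436, 1521, 2098]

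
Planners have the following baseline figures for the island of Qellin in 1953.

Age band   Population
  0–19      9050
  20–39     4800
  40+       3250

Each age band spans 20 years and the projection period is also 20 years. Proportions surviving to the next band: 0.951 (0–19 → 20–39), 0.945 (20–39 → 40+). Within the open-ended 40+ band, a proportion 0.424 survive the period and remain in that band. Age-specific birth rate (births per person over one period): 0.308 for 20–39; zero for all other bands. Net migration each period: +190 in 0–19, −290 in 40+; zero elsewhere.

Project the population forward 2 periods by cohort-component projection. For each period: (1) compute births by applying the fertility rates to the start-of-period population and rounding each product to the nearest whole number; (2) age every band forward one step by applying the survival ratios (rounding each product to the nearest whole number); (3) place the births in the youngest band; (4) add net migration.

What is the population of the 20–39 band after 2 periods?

1586

[period 1]
Births: 4800 × 0.308 = 1478
20–39: 9050 × 0.951 = 8607
40+: 4800 × 0.945 + 3250 × 0.424 = 4536 + 1378 = 5914
Net migration: 0–19 + 190 → 1668; 40+ − 290 → 5624
→ [1668, 8607, 5624]
[period 2]
Births: 8607 × 0.308 = 2651
20–39: 1668 × 0.951 = 1586
40+: 8607 × 0.945 + 5624 × 0.424 = 8134 + 2385 = 10519
Net migration: 0–19 + 190 → 2841; 40+ − 290 → 10229
→ [2841, 1586, 10229]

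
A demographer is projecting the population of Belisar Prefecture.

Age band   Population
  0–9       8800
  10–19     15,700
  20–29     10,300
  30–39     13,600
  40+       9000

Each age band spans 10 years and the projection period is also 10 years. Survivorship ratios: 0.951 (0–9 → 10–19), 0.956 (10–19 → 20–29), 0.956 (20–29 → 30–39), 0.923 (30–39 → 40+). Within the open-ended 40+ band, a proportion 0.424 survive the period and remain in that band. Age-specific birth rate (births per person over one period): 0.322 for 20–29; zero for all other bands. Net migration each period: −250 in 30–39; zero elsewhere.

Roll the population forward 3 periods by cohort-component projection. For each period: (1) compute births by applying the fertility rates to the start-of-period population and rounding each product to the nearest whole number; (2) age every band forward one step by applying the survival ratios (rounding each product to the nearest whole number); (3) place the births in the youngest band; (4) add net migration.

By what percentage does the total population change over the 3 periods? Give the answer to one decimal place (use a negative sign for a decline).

-35.0

(Groups numbered youngest = 1 to oldest = 5.)
— Period 1 —
Births: 10300 * 0.322 = 3317
Group 2: 8800 * 0.951 = 8369
Group 3: 15700 * 0.956 = 15009
Group 4: 10300 * 0.956 = 9847
Group 5: 13600 * 0.923 + 9000 * 0.424 = 12553 + 3816 = 16369
Net migration: Group 4 − 250 → 9597
Giving 3317 / 8369 / 15009 / 9597 / 16369.
— Period 2 —
Births: 15009 * 0.322 = 4833
Group 2: 3317 * 0.951 = 3154
Group 3: 8369 * 0.956 = 8001
Group 4: 15009 * 0.956 = 14349
Group 5: 9597 * 0.923 + 16369 * 0.424 = 8858 + 6940 = 15798
Net migration: Group 4 − 250 → 14099
Giving 4833 / 3154 / 8001 / 14099 / 15798.
— Period 3 —
Births: 8001 * 0.322 = 2576
Group 2: 4833 * 0.951 = 4596
Group 3: 3154 * 0.956 = 3015
Group 4: 8001 * 0.956 = 7649
Group 5: 14099 * 0.923 + 15798 * 0.424 = 13013 + 6698 = 19711
Net migration: Group 4 − 250 → 7399
Giving 2576 / 4596 / 3015 / 7399 / 19711.
Total: 57400 → 37297; change = -20103; percentage change = -35.0%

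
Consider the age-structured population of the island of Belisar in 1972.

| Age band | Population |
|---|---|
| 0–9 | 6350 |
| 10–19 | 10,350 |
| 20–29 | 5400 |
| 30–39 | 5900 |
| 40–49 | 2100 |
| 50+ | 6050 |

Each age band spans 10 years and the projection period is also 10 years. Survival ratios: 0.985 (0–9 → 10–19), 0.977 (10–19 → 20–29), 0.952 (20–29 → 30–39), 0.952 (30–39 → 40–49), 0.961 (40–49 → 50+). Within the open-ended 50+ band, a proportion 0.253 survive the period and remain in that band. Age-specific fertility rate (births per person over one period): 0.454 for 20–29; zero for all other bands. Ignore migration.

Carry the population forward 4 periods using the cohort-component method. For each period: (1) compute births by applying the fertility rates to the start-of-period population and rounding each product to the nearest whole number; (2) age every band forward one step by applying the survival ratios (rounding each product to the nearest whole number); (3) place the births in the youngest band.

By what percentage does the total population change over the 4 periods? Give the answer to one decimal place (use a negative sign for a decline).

(Bands numbered youngest = 1 to oldest = 6.)
Period 1:
Births: 5400 * 0.454 = 2452
Band 2: 6350 * 0.985 = 6255
Band 3: 10350 * 0.977 = 10112
Band 4: 5400 * 0.952 = 5141
Band 5: 5900 * 0.952 = 5617
Band 6: 2100 * 0.961 + 6050 * 0.253 = 2018 + 1531 = 3549
End of period: [2452, 6255, 10112, 5141, 5617, 3549]
Period 2:
Births: 10112 * 0.454 = 4591
Band 2: 2452 * 0.985 = 2415
Band 3: 6255 * 0.977 = 6111
Band 4: 10112 * 0.952 = 9627
Band 5: 5141 * 0.952 = 4894
Band 6: 5617 * 0.961 + 3549 * 0.253 = 5398 + 898 = 6296
End of period: [4591, 2415, 6111, 9627, 4894, 6296]
Period 3:
Births: 6111 * 0.454 = 2774
Band 2: 4591 * 0.985 = 4522
Band 3: 2415 * 0.977 = 2359
Band 4: 6111 * 0.952 = 5818
Band 5: 9627 * 0.952 = 9165
Band 6: 4894 * 0.961 + 6296 * 0.253 = 4703 + 1593 = 6296
End of period: [2774, 4522, 2359, 5818, 9165, 6296]
Period 4:
Births: 2359 * 0.454 = 1071
Band 2: 2774 * 0.985 = 2732
Band 3: 4522 * 0.977 = 4418
Band 4: 2359 * 0.952 = 2246
Band 5: 5818 * 0.952 = 5539
Band 6: 9165 * 0.961 + 6296 * 0.253 = 8808 + 1593 = 10401
End of period: [1071, 2732, 4418, 2246, 5539, 10401]
Total: 36150 → 26407; change = -9743; percentage change = -27.0%

-27.0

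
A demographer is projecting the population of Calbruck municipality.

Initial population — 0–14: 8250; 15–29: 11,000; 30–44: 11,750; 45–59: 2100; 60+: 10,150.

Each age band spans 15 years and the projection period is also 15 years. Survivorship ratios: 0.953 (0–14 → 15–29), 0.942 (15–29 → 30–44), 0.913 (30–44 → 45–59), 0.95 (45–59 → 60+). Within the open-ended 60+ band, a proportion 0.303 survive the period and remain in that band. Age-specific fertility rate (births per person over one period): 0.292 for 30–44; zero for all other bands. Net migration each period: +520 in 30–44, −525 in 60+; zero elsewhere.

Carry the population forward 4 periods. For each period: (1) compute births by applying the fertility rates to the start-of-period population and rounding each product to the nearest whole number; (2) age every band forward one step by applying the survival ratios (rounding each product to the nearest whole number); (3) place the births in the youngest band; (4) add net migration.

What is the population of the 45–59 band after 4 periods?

3287

(Groups numbered youngest = 1 to oldest = 5.)
Period 1:
Births: 11750 × 0.292 = 3431
Group 2: 8250 × 0.953 = 7862
Group 3: 11000 × 0.942 = 10362
Group 4: 11750 × 0.913 = 10728
Group 5: 2100 × 0.95 + 10150 × 0.303 = 1995 + 3075 = 5070
Net migration: Group 3 + 520 → 10882; Group 5 − 525 → 4545
Giving 3431 / 7862 / 10882 / 10728 / 4545.
Period 2:
Births: 10882 × 0.292 = 3178
Group 2: 3431 × 0.953 = 3270
Group 3: 7862 × 0.942 = 7406
Group 4: 10882 × 0.913 = 9935
Group 5: 10728 × 0.95 + 4545 × 0.303 = 10192 + 1377 = 11569
Net migration: Group 3 + 520 → 7926; Group 5 − 525 → 11044
Giving 3178 / 3270 / 7926 / 9935 / 11044.
Period 3:
Births: 7926 × 0.292 = 2314
Group 2: 3178 × 0.953 = 3029
Group 3: 3270 × 0.942 = 3080
Group 4: 7926 × 0.913 = 7236
Group 5: 9935 × 0.95 + 11044 × 0.303 = 9438 + 3346 = 12784
Net migration: Group 3 + 520 → 3600; Group 5 − 525 → 12259
Giving 2314 / 3029 / 3600 / 7236 / 12259.
Period 4:
Births: 3600 × 0.292 = 1051
Group 2: 2314 × 0.953 = 2205
Group 3: 3029 × 0.942 = 2853
Group 4: 3600 × 0.913 = 3287
Group 5: 7236 × 0.95 + 12259 × 0.303 = 6874 + 3714 = 10588
Net migration: Group 3 + 520 → 3373; Group 5 − 525 → 10063
Giving 1051 / 2205 / 3373 / 3287 / 10063.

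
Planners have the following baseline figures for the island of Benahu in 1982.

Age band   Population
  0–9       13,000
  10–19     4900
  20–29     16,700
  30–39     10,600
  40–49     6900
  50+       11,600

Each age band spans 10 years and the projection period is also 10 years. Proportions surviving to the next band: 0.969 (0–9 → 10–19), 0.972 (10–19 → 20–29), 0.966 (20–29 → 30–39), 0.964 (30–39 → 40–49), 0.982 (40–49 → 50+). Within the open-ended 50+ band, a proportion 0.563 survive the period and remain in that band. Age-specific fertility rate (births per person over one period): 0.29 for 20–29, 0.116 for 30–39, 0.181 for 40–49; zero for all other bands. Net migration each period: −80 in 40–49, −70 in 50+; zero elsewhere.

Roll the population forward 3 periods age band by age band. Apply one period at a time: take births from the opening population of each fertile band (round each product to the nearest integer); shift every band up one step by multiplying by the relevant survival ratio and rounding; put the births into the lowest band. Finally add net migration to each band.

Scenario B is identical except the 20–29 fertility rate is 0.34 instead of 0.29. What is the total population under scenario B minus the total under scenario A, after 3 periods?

1630

Period 1.
Births: 16700 × 0.29 = 4843 ; 10600 × 0.116 = 1230 ; 6900 × 0.181 = 1249 → total 7322
10–19: 13000 × 0.969 = 12597
20–29: 4900 × 0.972 = 4763
30–39: 16700 × 0.966 = 16132
40–49: 10600 × 0.964 = 10218
50+: 6900 × 0.982 + 11600 × 0.563 = 6776 + 6531 = 13307
Net migration: 40–49 − 80 → 10138; 50+ − 70 → 13237
Population now: 0–9=7322, 10–19=12597, 20–29=4763, 30–39=16132, 40–49=10138, 50+=13237
Period 2.
Births: 4763 × 0.29 = 1381 ; 16132 × 0.116 = 1871 ; 10138 × 0.181 = 1835 → total 5087
10–19: 7322 × 0.969 = 7095
20–29: 12597 × 0.972 = 12244
30–39: 4763 × 0.966 = 4601
40–49: 16132 × 0.964 = 15551
50+: 10138 × 0.982 + 13237 × 0.563 = 9956 + 7452 = 17408
Net migration: 40–49 − 80 → 15471; 50+ − 70 → 17338
Population now: 0–9=5087, 10–19=7095, 20–29=12244, 30–39=4601, 40–49=15471, 50+=17338
Period 3.
Births: 12244 × 0.29 = 3551 ; 4601 × 0.116 = 534 ; 15471 × 0.181 = 2800 → total 6885
10–19: 5087 × 0.969 = 4929
20–29: 7095 × 0.972 = 6896
30–39: 12244 × 0.966 = 11828
40–49: 4601 × 0.964 = 4435
50+: 15471 × 0.982 + 17338 × 0.563 = 15193 + 9761 = 24954
Net migration: 40–49 − 80 → 4355; 50+ − 70 → 24884
Population now: 0–9=6885, 10–19=4929, 20–29=6896, 30–39=11828, 40–49=4355, 50+=24884
Scenario A total after 3 periods: 59777
Scenario B projection —
Period 1.
Births: 16700 × 0.34 = 5678 ; 10600 × 0.116 = 1230 ; 6900 × 0.181 = 1249 → total 8157
10–19: 13000 × 0.969 = 12597
20–29: 4900 × 0.972 = 4763
30–39: 16700 × 0.966 = 16132
40–49: 10600 × 0.964 = 10218
50+: 6900 × 0.982 + 11600 × 0.563 = 6776 + 6531 = 13307
Net migration: 40–49 − 80 → 10138; 50+ − 70 → 13237
Population now: 0–9=8157, 10–19=12597, 20–29=4763, 30–39=16132, 40–49=10138, 50+=13237
Period 2.
Births: 4763 × 0.34 = 1619 ; 16132 × 0.116 = 1871 ; 10138 × 0.181 = 1835 → total 5325
10–19: 8157 × 0.969 = 7904
20–29: 12597 × 0.972 = 12244
30–39: 4763 × 0.966 = 4601
40–49: 16132 × 0.964 = 15551
50+: 10138 × 0.982 + 13237 × 0.563 = 9956 + 7452 = 17408
Net migration: 40–49 − 80 → 15471; 50+ − 70 → 17338
Population now: 0–9=5325, 10–19=7904, 20–29=12244, 30–39=4601, 40–49=15471, 50+=17338
Period 3.
Births: 12244 × 0.34 = 4163 ; 4601 × 0.116 = 534 ; 15471 × 0.181 = 2800 → total 7497
10–19: 5325 × 0.969 = 5160
20–29: 7904 × 0.972 = 7683
30–39: 12244 × 0.966 = 11828
40–49: 4601 × 0.964 = 4435
50+: 15471 × 0.982 + 17338 × 0.563 = 15193 + 9761 = 24954
Net migration: 40–49 − 80 → 4355; 50+ − 70 → 24884
Population now: 0–9=7497, 10–19=5160, 20–29=7683, 30–39=11828, 40–49=4355, 50+=24884
Scenario B total after 3 periods: 61407
Difference B − A = 61407 − 59777 = 1630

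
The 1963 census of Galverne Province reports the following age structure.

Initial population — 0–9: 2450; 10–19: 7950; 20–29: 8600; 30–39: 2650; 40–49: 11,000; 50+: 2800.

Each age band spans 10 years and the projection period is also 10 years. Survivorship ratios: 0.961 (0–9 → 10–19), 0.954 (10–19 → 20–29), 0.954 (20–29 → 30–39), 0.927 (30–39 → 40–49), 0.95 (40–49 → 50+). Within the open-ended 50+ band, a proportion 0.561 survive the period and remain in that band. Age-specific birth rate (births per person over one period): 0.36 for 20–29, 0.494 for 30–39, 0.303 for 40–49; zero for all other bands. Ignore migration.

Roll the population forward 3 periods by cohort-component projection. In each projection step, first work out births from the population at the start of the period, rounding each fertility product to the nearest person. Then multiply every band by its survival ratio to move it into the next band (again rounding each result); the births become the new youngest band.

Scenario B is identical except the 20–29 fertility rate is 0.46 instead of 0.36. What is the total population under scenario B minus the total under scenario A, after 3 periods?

1743

Numbering the bands 1..6 from youngest to oldest:
After projecting period 1:
Births: 8600 * 0.36 = 3096 ; 2650 * 0.494 = 1309 ; 11000 * 0.303 = 3333 → 7738
Band 2: 2450 * 0.961 = 2354
Band 3: 7950 * 0.954 = 7584
Band 4: 8600 * 0.954 = 8204
Band 5: 2650 * 0.927 = 2457
Band 6: 11000 * 0.95 + 2800 * 0.561 = 10450 + 1571 = 12021
→ [7738, 2354, 7584, 8204, 2457, 12021]
After projecting period 2:
Births: 7584 * 0.36 = 2730 ; 8204 * 0.494 = 4053 ; 2457 * 0.303 = 744 → 7527
Band 2: 7738 * 0.961 = 7436
Band 3: 2354 * 0.954 = 2246
Band 4: 7584 * 0.954 = 7235
Band 5: 8204 * 0.927 = 7605
Band 6: 2457 * 0.95 + 12021 * 0.561 = 2334 + 6744 = 9078
→ [7527, 7436, 2246, 7235, 7605, 9078]
After projecting period 3:
Births: 2246 * 0.36 = 809 ; 7235 * 0.494 = 3574 ; 7605 * 0.303 = 2304 → 6687
Band 2: 7527 * 0.961 = 7233
Band 3: 7436 * 0.954 = 7094
Band 4: 2246 * 0.954 = 2143
Band 5: 7235 * 0.927 = 6707
Band 6: 7605 * 0.95 + 9078 * 0.561 = 7225 + 5093 = 12318
→ [6687, 7233, 7094, 2143, 6707, 12318]
Scenario A total after 3 periods: 42182
Scenario B projection —
After projecting period 1:
Births: 8600 * 0.46 = 3956 ; 2650 * 0.494 = 1309 ; 11000 * 0.303 = 3333 → 8598
Band 2: 2450 * 0.961 = 2354
Band 3: 7950 * 0.954 = 7584
Band 4: 8600 * 0.954 = 8204
Band 5: 2650 * 0.927 = 2457
Band 6: 11000 * 0.95 + 2800 * 0.561 = 10450 + 1571 = 12021
→ [8598, 2354, 7584, 8204, 2457, 12021]
After projecting period 2:
Births: 7584 * 0.46 = 3489 ; 8204 * 0.494 = 4053 ; 2457 * 0.303 = 744 → 8286
Band 2: 8598 * 0.961 = 8263
Band 3: 2354 * 0.954 = 2246
Band 4: 7584 * 0.954 = 7235
Band 5: 8204 * 0.927 = 7605
Band 6: 2457 * 0.95 + 12021 * 0.561 = 2334 + 6744 = 9078
→ [8286, 8263, 2246, 7235, 7605, 9078]
After projecting period 3:
Births: 2246 * 0.46 = 1033 ; 7235 * 0.494 = 3574 ; 7605 * 0.303 = 2304 → 6911
Band 2: 8286 * 0.961 = 7963
Band 3: 8263 * 0.954 = 7883
Band 4: 2246 * 0.954 = 2143
Band 5: 7235 * 0.927 = 6707
Band 6: 7605 * 0.95 + 9078 * 0.561 = 7225 + 5093 = 12318
→ [6911, 7963, 7883, 2143, 6707, 12318]
Scenario B total after 3 periods: 43925
Difference B − A = 43925 − 42182 = 1743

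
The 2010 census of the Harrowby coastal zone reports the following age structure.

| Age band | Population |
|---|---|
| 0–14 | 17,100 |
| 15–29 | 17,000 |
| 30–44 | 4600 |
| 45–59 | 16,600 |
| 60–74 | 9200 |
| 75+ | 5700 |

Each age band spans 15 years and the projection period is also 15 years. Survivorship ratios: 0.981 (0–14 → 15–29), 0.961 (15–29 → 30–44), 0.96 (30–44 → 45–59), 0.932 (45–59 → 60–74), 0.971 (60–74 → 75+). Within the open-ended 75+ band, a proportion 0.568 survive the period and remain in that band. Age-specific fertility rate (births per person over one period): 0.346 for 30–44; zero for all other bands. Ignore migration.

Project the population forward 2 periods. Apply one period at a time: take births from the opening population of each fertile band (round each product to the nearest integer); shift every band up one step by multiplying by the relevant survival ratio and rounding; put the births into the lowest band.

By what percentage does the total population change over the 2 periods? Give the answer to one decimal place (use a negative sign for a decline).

Period 1:
Births: 4600 × 0.346 = 1592
15–29: 17100 × 0.981 = 16775
30–44: 17000 × 0.961 = 16337
45–59: 4600 × 0.96 = 4416
60–74: 16600 × 0.932 = 15471
75+: 9200 × 0.971 + 5700 × 0.568 = 8933 + 3238 = 12171
→ [1592, 16775, 16337, 4416, 15471, 12171]
Period 2:
Births: 16337 × 0.346 = 5653
15–29: 1592 × 0.981 = 1562
30–44: 16775 × 0.961 = 16121
45–59: 16337 × 0.96 = 15684
60–74: 4416 × 0.932 = 4116
75+: 15471 × 0.971 + 12171 × 0.568 = 15022 + 6913 = 21935
→ [5653, 1562, 16121, 15684, 4116, 21935]
Total: 70200 → 65071; change = -5129; percentage change = -7.3%

-7.3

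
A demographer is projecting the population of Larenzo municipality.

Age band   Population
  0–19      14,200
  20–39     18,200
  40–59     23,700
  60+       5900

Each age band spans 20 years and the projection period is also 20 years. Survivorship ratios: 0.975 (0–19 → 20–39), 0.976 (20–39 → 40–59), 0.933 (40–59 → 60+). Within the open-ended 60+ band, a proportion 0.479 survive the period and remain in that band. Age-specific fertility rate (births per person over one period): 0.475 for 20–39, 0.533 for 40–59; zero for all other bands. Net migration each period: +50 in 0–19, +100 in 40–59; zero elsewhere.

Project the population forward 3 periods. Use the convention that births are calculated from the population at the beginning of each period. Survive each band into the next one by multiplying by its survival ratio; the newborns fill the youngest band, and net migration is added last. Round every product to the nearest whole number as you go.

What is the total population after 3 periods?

Period 1:
Births: 18200 × 0.475 = 8645 ; 23700 × 0.533 = 12632 — total 21277
20–39: 14200 × 0.975 = 13845
40–59: 18200 × 0.976 = 17763
60+: 23700 × 0.933 + 5900 × 0.479 = 22112 + 2826 = 24938
Net migration: 0–19 + 50 → 21327; 40–59 + 100 → 17863
→ [21327, 13845, 17863, 24938]
Period 2:
Births: 13845 × 0.475 = 6576 ; 17863 × 0.533 = 9521 — total 16097
20–39: 21327 × 0.975 = 20794
40–59: 13845 × 0.976 = 13513
60+: 17863 × 0.933 + 24938 × 0.479 = 16666 + 11945 = 28611
Net migration: 0–19 + 50 → 16147; 40–59 + 100 → 13613
→ [16147, 20794, 13613, 28611]
Period 3:
Births: 20794 × 0.475 = 9877 ; 13613 × 0.533 = 7256 — total 17133
20–39: 16147 × 0.975 = 15743
40–59: 20794 × 0.976 = 20295
60+: 13613 × 0.933 + 28611 × 0.479 = 12701 + 13705 = 26406
Net migration: 0–19 + 50 → 17183; 40–59 + 100 → 20395
→ [17183, 15743, 20395, 26406]
Total after period 3: 17183 + 15743 + 20395 + 26406 = 79727

79727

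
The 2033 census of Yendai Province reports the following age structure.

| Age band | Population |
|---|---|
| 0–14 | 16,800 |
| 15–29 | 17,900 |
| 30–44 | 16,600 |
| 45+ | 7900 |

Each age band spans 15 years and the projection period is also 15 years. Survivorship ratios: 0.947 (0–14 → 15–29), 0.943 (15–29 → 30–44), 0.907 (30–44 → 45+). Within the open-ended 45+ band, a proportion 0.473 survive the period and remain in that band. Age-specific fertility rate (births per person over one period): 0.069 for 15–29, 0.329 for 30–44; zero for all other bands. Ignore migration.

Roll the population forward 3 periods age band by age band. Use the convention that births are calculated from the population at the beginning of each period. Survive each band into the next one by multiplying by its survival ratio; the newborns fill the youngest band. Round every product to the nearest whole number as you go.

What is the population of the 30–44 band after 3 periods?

— Period 1 —
Births: 17900 * 0.069 = 1235, 16600 * 0.329 = 5461 — total 6696
15–29: 16800 * 0.947 = 15910
30–44: 17900 * 0.943 = 16880
45+: 16600 * 0.907 + 7900 * 0.473 = 15056 + 3737 = 18793
Population now: 0–14=6696, 15–29=15910, 30–44=16880, 45+=18793
— Period 2 —
Births: 15910 * 0.069 = 1098, 16880 * 0.329 = 5554 — total 6652
15–29: 6696 * 0.947 = 6341
30–44: 15910 * 0.943 = 15003
45+: 16880 * 0.907 + 18793 * 0.473 = 15310 + 8889 = 24199
Population now: 0–14=6652, 15–29=6341, 30–44=15003, 45+=24199
— Period 3 —
Births: 6341 * 0.069 = 438, 15003 * 0.329 = 4936 — total 5374
15–29: 6652 * 0.947 = 6299
30–44: 6341 * 0.943 = 5980
45+: 15003 * 0.907 + 24199 * 0.473 = 13608 + 11446 = 25054
Population now: 0–14=5374, 15–29=6299, 30–44=5980, 45+=25054

5980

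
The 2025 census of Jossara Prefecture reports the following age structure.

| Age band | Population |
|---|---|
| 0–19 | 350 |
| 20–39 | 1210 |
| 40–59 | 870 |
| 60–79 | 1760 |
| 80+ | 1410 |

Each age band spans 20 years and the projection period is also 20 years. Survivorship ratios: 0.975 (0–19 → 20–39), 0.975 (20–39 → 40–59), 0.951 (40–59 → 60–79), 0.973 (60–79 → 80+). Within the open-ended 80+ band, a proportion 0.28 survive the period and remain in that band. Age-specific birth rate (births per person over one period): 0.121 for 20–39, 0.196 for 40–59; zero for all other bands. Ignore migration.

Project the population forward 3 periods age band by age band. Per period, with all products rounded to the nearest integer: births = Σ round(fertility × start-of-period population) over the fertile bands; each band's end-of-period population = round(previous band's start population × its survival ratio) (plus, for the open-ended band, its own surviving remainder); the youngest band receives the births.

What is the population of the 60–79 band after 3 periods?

Period 1.
Births: 1210 × 0.121 = 146 ; 870 × 0.196 = 171 → total 317
20–39: 350 × 0.975 = 341
40–59: 1210 × 0.975 = 1180
60–79: 870 × 0.951 = 827
80+: 1760 × 0.973 + 1410 × 0.28 = 1712 + 395 = 2107
→ [317, 341, 1180, 827, 2107]
Period 2.
Births: 341 × 0.121 = 41 ; 1180 × 0.196 = 231 → total 272
20–39: 317 × 0.975 = 309
40–59: 341 × 0.975 = 332
60–79: 1180 × 0.951 = 1122
80+: 827 × 0.973 + 2107 × 0.28 = 805 + 590 = 1395
→ [272, 309, 332, 1122, 1395]
Period 3.
Births: 309 × 0.121 = 37 ; 332 × 0.196 = 65 → total 102
20–39: 272 × 0.975 = 265
40–59: 309 × 0.975 = 301
60–79: 332 × 0.951 = 316
80+: 1122 × 0.973 + 1395 × 0.28 = 1092 + 391 = 1483
→ [102, 265, 301, 316, 1483]

316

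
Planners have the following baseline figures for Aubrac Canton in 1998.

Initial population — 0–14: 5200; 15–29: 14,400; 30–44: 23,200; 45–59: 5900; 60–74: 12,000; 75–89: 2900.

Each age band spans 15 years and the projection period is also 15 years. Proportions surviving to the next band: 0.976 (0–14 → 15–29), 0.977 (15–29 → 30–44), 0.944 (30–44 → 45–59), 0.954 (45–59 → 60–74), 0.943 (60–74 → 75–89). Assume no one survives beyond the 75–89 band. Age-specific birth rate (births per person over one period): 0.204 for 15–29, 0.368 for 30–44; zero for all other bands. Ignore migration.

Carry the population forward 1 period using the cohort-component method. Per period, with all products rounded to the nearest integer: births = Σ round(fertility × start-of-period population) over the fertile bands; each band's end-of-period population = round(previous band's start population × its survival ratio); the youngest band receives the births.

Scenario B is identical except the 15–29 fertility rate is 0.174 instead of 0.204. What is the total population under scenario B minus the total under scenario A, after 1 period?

Call the bands 1 to 6, youngest first.
[period 1]
Births: 14400 × 0.204 = 2938 ; 23200 × 0.368 = 8538 → total 11476
Band 2: 5200 × 0.976 = 5075
Band 3: 14400 × 0.977 = 14069
Band 4: 23200 × 0.944 = 21901
Band 5: 5900 × 0.954 = 5629
Band 6: 12000 × 0.943 = 11316
Population now: 0–14=11476, 15–29=5075, 30–44=14069, 45–59=21901, 60–74=5629, 75–89=11316
Scenario A total after 1 period: 69466
Scenario B projection —
[period 1]
Births: 14400 × 0.174 = 2506 ; 23200 × 0.368 = 8538 → total 11044
Band 2: 5200 × 0.976 = 5075
Band 3: 14400 × 0.977 = 14069
Band 4: 23200 × 0.944 = 21901
Band 5: 5900 × 0.954 = 5629
Band 6: 12000 × 0.943 = 11316
Population now: 0–14=11044, 15–29=5075, 30–44=14069, 45–59=21901, 60–74=5629, 75–89=11316
Scenario B total after 1 period: 69034
Difference B − A = 69034 − 69466 = -432

-432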